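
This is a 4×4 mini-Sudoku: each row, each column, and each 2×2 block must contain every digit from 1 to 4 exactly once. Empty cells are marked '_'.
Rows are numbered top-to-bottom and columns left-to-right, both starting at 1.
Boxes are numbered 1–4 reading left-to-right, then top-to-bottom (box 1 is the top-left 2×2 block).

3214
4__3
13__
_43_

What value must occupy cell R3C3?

Cell R3C3 itself could take any of {2, 4} by direct elimination.
Consider where 4 can go in box 4.
R3C4 is out (column 4 already has a 4).
R4C4 is out (row 4 already has a 4).
So the only cell in box 4 that can hold 4 is R3C3.
Therefore R3C3 = 4.

4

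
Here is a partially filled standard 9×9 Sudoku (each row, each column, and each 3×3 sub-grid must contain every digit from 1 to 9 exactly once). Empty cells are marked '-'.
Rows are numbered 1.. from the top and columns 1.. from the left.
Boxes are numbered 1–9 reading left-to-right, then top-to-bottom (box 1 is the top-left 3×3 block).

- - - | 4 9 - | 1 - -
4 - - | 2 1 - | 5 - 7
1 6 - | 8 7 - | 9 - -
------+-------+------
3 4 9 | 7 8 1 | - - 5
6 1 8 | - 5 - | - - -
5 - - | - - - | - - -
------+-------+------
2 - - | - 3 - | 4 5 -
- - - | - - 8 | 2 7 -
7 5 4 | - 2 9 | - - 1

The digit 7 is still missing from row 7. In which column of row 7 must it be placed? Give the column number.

Consider where 7 can go in row 7.
row 7, column 2 is out (box 7 already has a 7).
row 7, column 3 is out (box 7 already has a 7).
row 7, column 4 is out (column 4 already has a 7).
row 7, column 9 is out (column 9 already has a 7).
So the only cell in row 7 that can hold 7 is row 7, column 6.
That is column 6.

6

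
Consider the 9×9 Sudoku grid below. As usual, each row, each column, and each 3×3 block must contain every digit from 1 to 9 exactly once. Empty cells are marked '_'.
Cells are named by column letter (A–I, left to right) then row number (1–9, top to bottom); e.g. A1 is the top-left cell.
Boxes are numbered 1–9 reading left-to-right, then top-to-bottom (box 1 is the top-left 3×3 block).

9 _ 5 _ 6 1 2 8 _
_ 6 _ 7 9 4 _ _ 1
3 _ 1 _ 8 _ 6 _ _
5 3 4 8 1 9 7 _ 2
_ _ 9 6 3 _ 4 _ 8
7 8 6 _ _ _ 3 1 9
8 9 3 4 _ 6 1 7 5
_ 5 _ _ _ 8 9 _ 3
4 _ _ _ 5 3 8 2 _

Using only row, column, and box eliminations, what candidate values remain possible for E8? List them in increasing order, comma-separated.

Row 8 already contains {3, 5, 8, 9}.
Column E already contains {1, 3, 5, 6, 8, 9}.
Its 3×3 block (box 8) already contains {3, 4, 5, 6, 8}.
Removing those from 1–9 leaves {2, 7} as the candidates for E8.

2,7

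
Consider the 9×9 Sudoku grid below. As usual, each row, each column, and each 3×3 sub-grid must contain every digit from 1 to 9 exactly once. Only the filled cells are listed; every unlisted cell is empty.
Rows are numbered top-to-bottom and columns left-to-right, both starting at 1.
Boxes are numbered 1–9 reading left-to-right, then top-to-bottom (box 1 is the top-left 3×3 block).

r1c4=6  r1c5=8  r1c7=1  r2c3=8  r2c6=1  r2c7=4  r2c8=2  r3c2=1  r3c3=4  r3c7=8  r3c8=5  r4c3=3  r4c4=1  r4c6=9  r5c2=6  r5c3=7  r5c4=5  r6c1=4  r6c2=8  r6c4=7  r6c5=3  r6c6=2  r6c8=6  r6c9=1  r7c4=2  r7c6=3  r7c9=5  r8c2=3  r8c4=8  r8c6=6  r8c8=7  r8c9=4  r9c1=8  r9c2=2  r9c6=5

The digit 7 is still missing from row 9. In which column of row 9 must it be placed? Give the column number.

5

Consider where 7 can go in row 9.
r9c3 is out (column 3 already has a 7).
r9c4 is out (column 4 already has a 7).
r9c7 is out (box 9 already has a 7).
r9c8 is out (column 8 already has a 7).
r9c9 is out (box 9 already has a 7).
So the only cell in row 9 that can hold 7 is r9c5.
That is column 5.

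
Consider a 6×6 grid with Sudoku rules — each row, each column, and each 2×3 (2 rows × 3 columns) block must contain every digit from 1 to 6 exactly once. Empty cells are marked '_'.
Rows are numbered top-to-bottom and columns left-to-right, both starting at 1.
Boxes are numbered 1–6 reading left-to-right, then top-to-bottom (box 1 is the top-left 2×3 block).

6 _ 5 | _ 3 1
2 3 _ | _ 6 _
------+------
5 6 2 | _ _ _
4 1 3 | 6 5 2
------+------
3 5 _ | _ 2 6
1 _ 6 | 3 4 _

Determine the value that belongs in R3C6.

Cell R3C6 itself could take any of {3, 4} by direct elimination.
Consider where 3 can go in column 6.
R2C6 is out (row 2 already has a 3).
R6C6 is out (row 6 already has a 3).
So the only cell in column 6 that can hold 3 is R3C6.
Therefore R3C6 = 3.

3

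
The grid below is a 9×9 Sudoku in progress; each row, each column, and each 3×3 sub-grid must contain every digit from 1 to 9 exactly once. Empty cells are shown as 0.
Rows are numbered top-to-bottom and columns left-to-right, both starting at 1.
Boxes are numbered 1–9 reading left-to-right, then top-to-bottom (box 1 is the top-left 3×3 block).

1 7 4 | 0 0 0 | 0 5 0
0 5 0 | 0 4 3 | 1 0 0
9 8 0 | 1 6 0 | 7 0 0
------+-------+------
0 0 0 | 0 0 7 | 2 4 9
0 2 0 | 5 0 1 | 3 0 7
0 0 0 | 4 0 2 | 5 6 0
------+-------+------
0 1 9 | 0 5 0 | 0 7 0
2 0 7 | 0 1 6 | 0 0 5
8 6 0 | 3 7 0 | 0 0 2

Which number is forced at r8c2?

Cell r8c2 itself could take any of {3, 4} by direct elimination.
Consider where 4 can go in column 2.
r4c2 is out (row 4 already has a 4).
r6c2 is out (row 6 already has a 4).
So the only cell in column 2 that can hold 4 is r8c2.
Therefore r8c2 = 4.

4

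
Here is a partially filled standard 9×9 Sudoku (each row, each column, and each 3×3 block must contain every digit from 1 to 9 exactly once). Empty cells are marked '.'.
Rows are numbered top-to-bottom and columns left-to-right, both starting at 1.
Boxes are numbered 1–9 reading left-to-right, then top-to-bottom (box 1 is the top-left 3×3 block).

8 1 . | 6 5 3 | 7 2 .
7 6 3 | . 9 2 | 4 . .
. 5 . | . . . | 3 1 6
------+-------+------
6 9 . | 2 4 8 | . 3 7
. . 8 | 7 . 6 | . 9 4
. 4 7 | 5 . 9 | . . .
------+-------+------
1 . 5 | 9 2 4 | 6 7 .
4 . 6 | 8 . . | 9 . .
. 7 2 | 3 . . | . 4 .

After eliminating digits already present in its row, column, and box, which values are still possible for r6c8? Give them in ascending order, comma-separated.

Row 6 already contains {4, 5, 7, 9}.
Column 8 already contains {1, 2, 3, 4, 7, 9}.
Its 3×3 block (box 6) already contains {3, 4, 7, 9}.
Removing those from 1–9 leaves {6, 8} as the candidates for r6c8.

6,8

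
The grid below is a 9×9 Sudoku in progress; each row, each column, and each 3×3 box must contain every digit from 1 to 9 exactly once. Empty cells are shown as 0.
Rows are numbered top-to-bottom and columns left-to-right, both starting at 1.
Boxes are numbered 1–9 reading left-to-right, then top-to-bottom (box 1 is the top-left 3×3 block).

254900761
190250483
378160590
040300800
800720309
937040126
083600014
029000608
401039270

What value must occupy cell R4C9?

Cell R4C9 itself could take any of {5, 7} by direct elimination.
Consider where 7 can go in box 6.
R4C8 is out (column 8 already has a 7).
R5C8 is out (row 5 already has a 7).
So the only cell in box 6 that can hold 7 is R4C9.
Therefore R4C9 = 7.

7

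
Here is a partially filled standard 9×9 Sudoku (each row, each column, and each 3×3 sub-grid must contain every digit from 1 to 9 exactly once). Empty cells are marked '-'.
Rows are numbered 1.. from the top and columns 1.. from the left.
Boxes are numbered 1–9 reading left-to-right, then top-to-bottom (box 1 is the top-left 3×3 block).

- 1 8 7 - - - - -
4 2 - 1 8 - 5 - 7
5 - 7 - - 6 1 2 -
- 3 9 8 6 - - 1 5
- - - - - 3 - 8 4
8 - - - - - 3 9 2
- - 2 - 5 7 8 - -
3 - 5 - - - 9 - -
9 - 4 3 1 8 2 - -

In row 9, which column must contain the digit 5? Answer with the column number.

Consider where 5 can go in row 9.
row 9, column 2 is out (box 7 already has a 5).
row 9, column 9 is out (column 9 already has a 5).
So the only cell in row 9 that can hold 5 is row 9, column 8.
That is column 8.

8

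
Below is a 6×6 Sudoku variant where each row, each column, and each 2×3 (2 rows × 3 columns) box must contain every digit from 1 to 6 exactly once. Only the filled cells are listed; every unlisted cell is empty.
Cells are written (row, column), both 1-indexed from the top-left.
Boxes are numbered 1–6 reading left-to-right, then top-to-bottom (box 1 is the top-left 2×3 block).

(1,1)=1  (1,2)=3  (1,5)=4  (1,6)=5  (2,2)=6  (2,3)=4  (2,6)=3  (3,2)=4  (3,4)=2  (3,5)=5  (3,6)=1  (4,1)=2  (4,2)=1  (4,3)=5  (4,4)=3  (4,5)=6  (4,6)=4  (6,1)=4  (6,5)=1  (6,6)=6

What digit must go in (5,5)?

Cell (5,5) itself could take any of {2, 3} by direct elimination.
Consider where 3 can go in column 5.
(2,5) is out (row 2 already has a 3).
So the only cell in column 5 that can hold 3 is (5,5).
Therefore (5,5) = 3.

3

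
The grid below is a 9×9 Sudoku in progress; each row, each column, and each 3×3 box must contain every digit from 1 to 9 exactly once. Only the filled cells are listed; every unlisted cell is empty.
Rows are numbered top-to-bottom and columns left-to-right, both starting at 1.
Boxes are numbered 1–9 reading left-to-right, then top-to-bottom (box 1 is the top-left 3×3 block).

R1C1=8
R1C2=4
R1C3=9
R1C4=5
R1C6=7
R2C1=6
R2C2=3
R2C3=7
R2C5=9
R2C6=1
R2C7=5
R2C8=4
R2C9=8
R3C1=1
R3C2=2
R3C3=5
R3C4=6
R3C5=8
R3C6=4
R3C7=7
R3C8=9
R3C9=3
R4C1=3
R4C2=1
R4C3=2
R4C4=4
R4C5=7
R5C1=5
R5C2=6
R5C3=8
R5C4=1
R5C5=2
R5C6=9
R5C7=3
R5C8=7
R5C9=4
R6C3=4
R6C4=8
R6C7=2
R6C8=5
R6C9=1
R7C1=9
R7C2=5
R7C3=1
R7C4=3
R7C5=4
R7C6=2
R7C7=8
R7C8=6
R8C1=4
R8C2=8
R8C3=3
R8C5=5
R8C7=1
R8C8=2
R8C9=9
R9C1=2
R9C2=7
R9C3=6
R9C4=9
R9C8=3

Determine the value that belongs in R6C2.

Row 6 already contains {1, 2, 4, 5, 8}.
Column 2 already contains {1, 2, 3, 4, 5, 6, 7, 8}.
Its 3×3 block (box 4) already contains {1, 2, 3, 4, 5, 6, 8}.
The only value from 1–9 not eliminated is 9, so R6C2 = 9.

9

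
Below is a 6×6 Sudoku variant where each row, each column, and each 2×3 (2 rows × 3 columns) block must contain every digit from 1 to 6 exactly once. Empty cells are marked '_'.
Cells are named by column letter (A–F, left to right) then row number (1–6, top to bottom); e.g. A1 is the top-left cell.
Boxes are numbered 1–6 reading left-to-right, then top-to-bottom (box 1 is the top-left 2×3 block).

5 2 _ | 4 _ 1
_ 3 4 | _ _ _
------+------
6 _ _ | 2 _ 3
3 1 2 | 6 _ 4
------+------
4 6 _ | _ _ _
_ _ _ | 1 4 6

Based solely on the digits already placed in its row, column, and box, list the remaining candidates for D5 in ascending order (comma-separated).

Row 5 already contains {4, 6}.
Column D already contains {1, 2, 4, 6}.
Its 2×3 block (box 6) already contains {1, 4, 6}.
Removing those from 1–6 leaves {3, 5} as the candidates for D5.

3,5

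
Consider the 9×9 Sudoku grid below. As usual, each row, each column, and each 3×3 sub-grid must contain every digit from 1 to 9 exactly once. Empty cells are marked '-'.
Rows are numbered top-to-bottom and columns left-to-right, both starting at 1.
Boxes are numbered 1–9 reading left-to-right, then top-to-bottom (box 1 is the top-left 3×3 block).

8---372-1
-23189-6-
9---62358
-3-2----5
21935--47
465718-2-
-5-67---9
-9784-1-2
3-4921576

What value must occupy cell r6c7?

9

Row 6 already contains {1, 2, 4, 5, 6, 7, 8}.
Column 7 already contains {1, 2, 3, 5}.
Its 3×3 block (box 6) already contains {2, 4, 5, 7}.
The only value from 1–9 not eliminated is 9, so r6c7 = 9.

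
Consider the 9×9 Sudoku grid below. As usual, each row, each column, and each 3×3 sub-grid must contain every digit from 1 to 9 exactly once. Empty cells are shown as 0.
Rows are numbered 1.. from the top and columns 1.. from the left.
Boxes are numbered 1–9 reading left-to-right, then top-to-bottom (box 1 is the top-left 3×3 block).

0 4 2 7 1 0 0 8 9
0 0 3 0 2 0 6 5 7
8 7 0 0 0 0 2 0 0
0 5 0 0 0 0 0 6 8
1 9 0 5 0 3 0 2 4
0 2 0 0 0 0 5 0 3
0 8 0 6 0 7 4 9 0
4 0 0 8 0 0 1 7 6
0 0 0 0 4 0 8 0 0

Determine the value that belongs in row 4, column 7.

9

Cell row 4, column 7 itself could take any of {7, 9} by direct elimination.
Consider where 9 can go in column 7.
row 1, column 7 is out (row 1 already has a 9).
row 5, column 7 is out (row 5 already has a 9).
So the only cell in column 7 that can hold 9 is row 4, column 7.
Therefore row 4, column 7 = 9.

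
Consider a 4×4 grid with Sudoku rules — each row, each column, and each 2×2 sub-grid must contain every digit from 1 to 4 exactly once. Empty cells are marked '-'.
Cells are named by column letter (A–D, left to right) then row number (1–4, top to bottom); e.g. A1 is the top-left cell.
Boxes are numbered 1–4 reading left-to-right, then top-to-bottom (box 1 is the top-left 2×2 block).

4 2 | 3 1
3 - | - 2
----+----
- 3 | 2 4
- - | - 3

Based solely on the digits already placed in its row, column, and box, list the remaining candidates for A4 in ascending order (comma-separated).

Row 4 already contains {3}.
Column A already contains {3, 4}.
Its 2×2 block (box 3) already contains {3}.
Removing those from 1–4 leaves {1, 2} as the candidates for A4.

1,2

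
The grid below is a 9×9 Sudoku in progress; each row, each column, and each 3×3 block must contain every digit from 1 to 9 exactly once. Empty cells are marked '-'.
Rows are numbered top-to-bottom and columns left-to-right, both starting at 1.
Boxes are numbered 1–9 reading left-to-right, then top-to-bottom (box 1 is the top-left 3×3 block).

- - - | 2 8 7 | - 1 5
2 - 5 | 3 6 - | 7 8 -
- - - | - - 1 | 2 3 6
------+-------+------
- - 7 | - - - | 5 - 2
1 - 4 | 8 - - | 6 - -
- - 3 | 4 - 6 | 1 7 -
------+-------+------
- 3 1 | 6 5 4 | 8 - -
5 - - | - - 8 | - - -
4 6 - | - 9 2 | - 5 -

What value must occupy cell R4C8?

4

Cell R4C8 itself could take any of {4, 9} by direct elimination.
Consider where 4 can go in row 4.
R4C1 is out (column 1 already has a 4).
R4C2 is out (box 4 already has a 4).
R4C4 is out (column 4 already has a 4).
R4C5 is out (box 5 already has a 4).
R4C6 is out (column 6 already has a 4).
So the only cell in row 4 that can hold 4 is R4C8.
Therefore R4C8 = 4.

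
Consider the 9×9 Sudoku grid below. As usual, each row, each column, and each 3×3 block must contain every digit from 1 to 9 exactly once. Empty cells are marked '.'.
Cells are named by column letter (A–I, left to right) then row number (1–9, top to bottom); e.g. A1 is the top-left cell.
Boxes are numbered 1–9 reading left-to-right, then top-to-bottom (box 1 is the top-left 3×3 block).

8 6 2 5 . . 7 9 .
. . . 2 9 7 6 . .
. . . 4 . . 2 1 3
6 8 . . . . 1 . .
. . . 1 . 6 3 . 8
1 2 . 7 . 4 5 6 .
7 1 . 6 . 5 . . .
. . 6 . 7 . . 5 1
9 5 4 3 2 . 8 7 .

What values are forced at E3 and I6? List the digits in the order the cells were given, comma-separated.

For E3:
  Consider where 6 can go in row 3.
  A3 is out (column A already has a 6).
  B3 is out (column B already has a 6).
  C3 is out (column C already has a 6).
  F3 is out (column F already has a 6).
  So the only cell in row 3 that can hold 6 is E3.
  So E3 = 6.
For I6:
  Row 6 already contains {1, 2, 4, 5, 6, 7}.
  Column I already contains {1, 3, 8}.
  Its 3×3 block (box 6) already contains {1, 3, 5, 6, 8}.
  The only value from 1–9 not eliminated is 9, so I6 = 9.

6,9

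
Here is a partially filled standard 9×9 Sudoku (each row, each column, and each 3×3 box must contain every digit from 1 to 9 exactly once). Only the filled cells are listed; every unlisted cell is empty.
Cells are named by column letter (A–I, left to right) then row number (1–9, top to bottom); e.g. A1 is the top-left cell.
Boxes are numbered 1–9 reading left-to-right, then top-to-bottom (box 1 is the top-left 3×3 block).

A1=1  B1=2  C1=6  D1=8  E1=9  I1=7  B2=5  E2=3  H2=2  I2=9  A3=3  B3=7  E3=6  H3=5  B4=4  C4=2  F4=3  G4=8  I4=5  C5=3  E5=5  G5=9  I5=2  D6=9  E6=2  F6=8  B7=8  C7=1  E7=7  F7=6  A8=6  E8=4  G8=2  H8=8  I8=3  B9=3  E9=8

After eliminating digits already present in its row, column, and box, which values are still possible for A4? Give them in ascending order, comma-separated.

Row 4 already contains {2, 3, 4, 5, 8}.
Column A already contains {1, 3, 6}.
Its 3×3 block (box 4) already contains {2, 3, 4}.
Removing those from 1–9 leaves {7, 9} as the candidates for A4.

7,9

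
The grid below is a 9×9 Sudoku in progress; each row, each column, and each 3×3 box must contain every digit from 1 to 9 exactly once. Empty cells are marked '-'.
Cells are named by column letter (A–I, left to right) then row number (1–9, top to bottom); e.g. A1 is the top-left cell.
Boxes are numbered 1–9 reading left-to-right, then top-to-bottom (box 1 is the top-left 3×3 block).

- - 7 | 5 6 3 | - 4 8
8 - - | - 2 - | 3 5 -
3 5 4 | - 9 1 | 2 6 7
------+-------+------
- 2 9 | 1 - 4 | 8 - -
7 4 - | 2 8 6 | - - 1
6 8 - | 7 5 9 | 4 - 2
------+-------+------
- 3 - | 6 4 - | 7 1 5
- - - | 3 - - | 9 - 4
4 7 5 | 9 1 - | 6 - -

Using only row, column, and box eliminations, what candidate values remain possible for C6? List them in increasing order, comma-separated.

1,3

Row 6 already contains {2, 4, 5, 6, 7, 8, 9}.
Column C already contains {4, 5, 7, 9}.
Its 3×3 block (box 4) already contains {2, 4, 6, 7, 8, 9}.
Removing those from 1–9 leaves {1, 3} as the candidates for C6.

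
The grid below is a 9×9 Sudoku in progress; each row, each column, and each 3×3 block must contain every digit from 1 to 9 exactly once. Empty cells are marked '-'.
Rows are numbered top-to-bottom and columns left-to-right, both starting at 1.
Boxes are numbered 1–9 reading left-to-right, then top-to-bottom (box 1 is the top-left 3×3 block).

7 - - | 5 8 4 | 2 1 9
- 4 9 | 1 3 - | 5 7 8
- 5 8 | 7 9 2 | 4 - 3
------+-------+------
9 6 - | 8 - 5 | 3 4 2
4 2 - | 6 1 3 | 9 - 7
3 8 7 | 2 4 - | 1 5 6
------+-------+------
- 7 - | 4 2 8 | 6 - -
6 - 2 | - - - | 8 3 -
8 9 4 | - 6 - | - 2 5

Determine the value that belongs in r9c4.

Row 9 already contains {2, 4, 5, 6, 8, 9}.
Column 4 already contains {1, 2, 4, 5, 6, 7, 8}.
Its 3×3 block (box 8) already contains {2, 4, 6, 8}.
The only value from 1–9 not eliminated is 3, so r9c4 = 3.

3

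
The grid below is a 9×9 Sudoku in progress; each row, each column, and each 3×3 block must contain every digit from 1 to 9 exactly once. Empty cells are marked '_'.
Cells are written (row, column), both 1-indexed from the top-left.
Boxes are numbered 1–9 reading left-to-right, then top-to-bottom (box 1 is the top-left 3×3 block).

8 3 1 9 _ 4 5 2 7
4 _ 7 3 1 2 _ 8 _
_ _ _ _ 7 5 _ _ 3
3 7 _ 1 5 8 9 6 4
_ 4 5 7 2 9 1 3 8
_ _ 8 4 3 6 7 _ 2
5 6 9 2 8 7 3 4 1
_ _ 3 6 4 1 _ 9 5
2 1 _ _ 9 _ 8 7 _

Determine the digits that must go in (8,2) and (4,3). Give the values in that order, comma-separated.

For (8,2):
  Row 8 already contains {1, 3, 4, 5, 6, 9}.
  Column 2 already contains {1, 3, 4, 6, 7}.
  Its 3×3 block (box 7) already contains {1, 2, 3, 5, 6, 9}.
  The only value from 1–9 not eliminated is 8, so (8,2) = 8.
For (4,3):
  Row 4 already contains {1, 3, 4, 5, 6, 7, 8, 9}.
  Column 3 already contains {1, 3, 5, 7, 8, 9}.
  Its 3×3 block (box 4) already contains {3, 4, 5, 7, 8}.
  The only value from 1–9 not eliminated is 2, so (4,3) = 2.

8,2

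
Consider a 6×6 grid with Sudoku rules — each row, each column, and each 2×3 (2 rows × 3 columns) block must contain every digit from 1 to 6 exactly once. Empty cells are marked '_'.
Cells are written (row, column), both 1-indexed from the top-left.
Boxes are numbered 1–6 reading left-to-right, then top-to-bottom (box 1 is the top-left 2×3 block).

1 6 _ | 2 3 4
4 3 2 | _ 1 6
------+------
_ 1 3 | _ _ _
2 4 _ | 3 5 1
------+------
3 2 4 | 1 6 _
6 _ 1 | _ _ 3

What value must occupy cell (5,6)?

5

Row 5 already contains {1, 2, 3, 4, 6}.
Column 6 already contains {1, 3, 4, 6}.
Its 2×3 block (box 6) already contains {1, 3, 6}.
The only value from 1–6 not eliminated is 5, so (5,6) = 5.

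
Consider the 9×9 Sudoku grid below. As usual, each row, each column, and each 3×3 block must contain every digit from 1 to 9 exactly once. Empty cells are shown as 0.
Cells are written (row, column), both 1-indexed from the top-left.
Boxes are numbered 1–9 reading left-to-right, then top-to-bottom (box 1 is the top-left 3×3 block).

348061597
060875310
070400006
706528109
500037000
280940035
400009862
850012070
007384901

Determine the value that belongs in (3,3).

5

Cell (3,3) itself could take any of {1, 2, 5, 9} by direct elimination.
Consider where 5 can go in column 3.
(2,3) is out (row 2 already has a 5).
(5,3) is out (row 5 already has a 5).
(6,3) is out (row 6 already has a 5).
(7,3) is out (box 7 already has a 5).
(8,3) is out (row 8 already has a 5).
So the only cell in column 3 that can hold 5 is (3,3).
Therefore (3,3) = 5.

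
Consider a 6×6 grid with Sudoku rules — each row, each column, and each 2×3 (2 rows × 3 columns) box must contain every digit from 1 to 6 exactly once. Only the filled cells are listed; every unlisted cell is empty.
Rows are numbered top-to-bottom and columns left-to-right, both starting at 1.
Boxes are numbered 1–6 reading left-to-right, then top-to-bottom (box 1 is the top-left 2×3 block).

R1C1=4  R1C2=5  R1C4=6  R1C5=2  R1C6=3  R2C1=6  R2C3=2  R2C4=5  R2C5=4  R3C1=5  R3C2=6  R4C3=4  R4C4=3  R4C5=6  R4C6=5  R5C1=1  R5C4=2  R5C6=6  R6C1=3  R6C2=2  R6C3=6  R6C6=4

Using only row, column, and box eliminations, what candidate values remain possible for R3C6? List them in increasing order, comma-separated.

1,2

Row 3 already contains {5, 6}.
Column 6 already contains {3, 4, 5, 6}.
Its 2×3 block (box 4) already contains {3, 5, 6}.
Removing those from 1–6 leaves {1, 2} as the candidates for R3C6.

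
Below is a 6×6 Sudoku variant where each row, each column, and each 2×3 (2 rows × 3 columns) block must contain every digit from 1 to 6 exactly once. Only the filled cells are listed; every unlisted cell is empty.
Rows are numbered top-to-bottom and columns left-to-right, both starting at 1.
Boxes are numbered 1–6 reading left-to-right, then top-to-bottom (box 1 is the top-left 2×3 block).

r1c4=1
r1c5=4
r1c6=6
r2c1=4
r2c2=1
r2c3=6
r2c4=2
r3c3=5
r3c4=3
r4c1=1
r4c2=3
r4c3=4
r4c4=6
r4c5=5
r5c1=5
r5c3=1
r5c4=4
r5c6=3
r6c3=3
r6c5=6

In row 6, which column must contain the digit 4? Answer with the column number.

Consider where 4 can go in row 6.
r6c1 is out (column 1 already has a 4).
r6c4 is out (column 4 already has a 4).
r6c6 is out (box 6 already has a 4).
So the only cell in row 6 that can hold 4 is r6c2.
That is column 2.

2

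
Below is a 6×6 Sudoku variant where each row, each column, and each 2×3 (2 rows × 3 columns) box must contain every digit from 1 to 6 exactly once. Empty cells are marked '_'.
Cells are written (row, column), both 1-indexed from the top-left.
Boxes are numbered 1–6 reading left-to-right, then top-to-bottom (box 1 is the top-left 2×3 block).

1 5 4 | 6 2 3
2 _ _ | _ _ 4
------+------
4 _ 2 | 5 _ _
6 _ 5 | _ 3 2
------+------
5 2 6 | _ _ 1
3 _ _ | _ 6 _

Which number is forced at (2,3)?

3

Row 2 already contains {2, 4}.
Column 3 already contains {2, 4, 5, 6}.
Its 2×3 block (box 1) already contains {1, 2, 4, 5}.
The only value from 1–6 not eliminated is 3, so (2,3) = 3.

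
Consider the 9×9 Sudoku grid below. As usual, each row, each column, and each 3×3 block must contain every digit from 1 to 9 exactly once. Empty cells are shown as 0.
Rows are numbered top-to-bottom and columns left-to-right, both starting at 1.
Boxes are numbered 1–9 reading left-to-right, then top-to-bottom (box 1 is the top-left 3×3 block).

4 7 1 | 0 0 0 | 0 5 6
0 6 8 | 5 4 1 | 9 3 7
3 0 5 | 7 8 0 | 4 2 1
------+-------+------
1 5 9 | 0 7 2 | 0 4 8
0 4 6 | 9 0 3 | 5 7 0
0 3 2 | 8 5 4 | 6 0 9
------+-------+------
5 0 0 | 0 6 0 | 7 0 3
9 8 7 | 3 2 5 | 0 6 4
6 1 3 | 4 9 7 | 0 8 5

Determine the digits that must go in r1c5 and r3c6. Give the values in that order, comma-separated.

3,6

For r1c5:
  Row 1 already contains {1, 4, 5, 6, 7}.
  Column 5 already contains {2, 4, 5, 6, 7, 8, 9}.
  Its 3×3 block (box 2) already contains {1, 4, 5, 7, 8}.
  The only value from 1–9 not eliminated is 3, so r1c5 = 3.
For r3c6:
  Consider where 6 can go in box 2.
  r1c4 is out (row 1 already has a 6).
  r1c5 is out (row 1 already has a 6).
  r1c6 is out (row 1 already has a 6).
  So the only cell in box 2 that can hold 6 is r3c6.
  So r3c6 = 6.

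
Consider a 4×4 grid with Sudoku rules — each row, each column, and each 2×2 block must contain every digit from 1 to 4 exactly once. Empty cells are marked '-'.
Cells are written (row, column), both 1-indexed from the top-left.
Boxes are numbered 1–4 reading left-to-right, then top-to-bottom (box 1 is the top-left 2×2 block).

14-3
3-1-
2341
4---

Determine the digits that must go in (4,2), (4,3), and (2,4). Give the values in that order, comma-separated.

For (4,2):
  Row 4 already contains {4}.
  Column 2 already contains {3, 4}.
  Its 2×2 block (box 3) already contains {2, 3, 4}.
  The only value from 1–4 not eliminated is 1, so (4,2) = 1.
For (4,3):
  Consider where 3 can go in row 4.
  (4,2) is out (column 2 already has a 3).
  (4,4) is out (column 4 already has a 3).
  So the only cell in row 4 that can hold 3 is (4,3).
  So (4,3) = 3.
For (2,4):
  Consider where 4 can go in column 4.
  (4,4) is out (row 4 already has a 4).
  So the only cell in column 4 that can hold 4 is (2,4).
  So (2,4) = 4.

1,3,4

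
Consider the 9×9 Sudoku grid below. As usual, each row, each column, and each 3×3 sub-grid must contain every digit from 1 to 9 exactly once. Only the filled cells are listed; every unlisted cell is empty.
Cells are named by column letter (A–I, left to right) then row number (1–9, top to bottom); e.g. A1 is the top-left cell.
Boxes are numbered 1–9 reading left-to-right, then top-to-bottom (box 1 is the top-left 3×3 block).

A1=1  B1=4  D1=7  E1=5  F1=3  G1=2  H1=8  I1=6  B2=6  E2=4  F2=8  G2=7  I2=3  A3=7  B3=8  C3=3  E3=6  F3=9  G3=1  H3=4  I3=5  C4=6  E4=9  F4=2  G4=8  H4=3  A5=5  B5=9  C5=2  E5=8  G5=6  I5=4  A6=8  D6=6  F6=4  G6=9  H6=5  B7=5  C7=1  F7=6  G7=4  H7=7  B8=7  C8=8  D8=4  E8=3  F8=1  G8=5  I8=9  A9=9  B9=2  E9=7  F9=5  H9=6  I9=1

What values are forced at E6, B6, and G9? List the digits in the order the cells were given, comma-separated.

For E6:
  Row 6 already contains {4, 5, 6, 8, 9}.
  Column E already contains {3, 4, 5, 6, 7, 8, 9}.
  Its 3×3 block (box 5) already contains {2, 4, 6, 8, 9}.
  The only value from 1–9 not eliminated is 1, so E6 = 1.
For B6:
  Consider where 3 can go in row 6.
  C6 is out (column C already has a 3).
  E6 is out (column E already has a 3).
  I6 is out (column I already has a 3).
  So the only cell in row 6 that can hold 3 is B6.
  So B6 = 3.
For G9:
  Row 9 already contains {1, 2, 5, 6, 7, 9}.
  Column G already contains {1, 2, 4, 5, 6, 7, 8, 9}.
  Its 3×3 block (box 9) already contains {1, 4, 5, 6, 7, 9}.
  The only value from 1–9 not eliminated is 3, so G9 = 3.

1,3,3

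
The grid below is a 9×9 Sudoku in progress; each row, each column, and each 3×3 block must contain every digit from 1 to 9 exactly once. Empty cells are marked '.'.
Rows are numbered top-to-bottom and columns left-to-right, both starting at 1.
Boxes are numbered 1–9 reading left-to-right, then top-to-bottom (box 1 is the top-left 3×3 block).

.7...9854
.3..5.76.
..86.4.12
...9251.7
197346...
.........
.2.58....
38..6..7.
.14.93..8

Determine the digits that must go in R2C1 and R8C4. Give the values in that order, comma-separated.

For R2C1:
  Consider where 4 can go in row 2.
  R2C3 is out (column 3 already has a 4).
  R2C4 is out (box 2 already has a 4).
  R2C6 is out (column 6 already has a 4).
  R2C9 is out (column 9 already has a 4).
  So the only cell in row 2 that can hold 4 is R2C1.
  So R2C1 = 4.
For R8C4:
  Consider where 4 can go in box 8.
  R7C6 is out (column 6 already has a 4).
  R8C6 is out (column 6 already has a 4).
  R9C4 is out (row 9 already has a 4).
  So the only cell in box 8 that can hold 4 is R8C4.
  So R8C4 = 4.

4,4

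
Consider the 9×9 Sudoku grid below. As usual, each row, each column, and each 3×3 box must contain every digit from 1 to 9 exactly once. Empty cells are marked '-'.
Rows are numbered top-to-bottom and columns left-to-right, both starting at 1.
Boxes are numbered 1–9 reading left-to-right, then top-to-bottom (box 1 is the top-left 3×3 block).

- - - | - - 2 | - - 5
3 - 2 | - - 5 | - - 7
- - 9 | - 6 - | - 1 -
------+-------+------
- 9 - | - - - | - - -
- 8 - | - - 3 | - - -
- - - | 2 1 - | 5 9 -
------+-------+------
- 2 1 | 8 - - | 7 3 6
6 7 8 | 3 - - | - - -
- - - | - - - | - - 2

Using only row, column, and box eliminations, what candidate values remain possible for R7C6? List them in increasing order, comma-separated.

Row 7 already contains {1, 2, 3, 6, 7, 8}.
Column 6 already contains {2, 3, 5}.
Its 3×3 block (box 8) already contains {3, 8}.
Removing those from 1–9 leaves {4, 9} as the candidates for R7C6.

4,9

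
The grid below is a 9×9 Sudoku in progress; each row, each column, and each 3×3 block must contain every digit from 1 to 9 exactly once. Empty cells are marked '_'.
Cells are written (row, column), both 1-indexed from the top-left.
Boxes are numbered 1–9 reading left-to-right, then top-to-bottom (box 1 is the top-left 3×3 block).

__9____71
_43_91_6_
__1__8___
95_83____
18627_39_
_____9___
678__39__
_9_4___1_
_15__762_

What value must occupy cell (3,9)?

Cell (3,9) itself could take any of {2, 3, 4, 5, 9} by direct elimination.
Consider where 9 can go in column 9.
(2,9) is out (row 2 already has a 9). (4,9) is out (row 4 already has a 9). (5,9) is out (row 5 already has a 9). (6,9) is out (row 6 already has a 9). The remaining empty cells in column 9 are similarly blocked.
So the only cell in column 9 that can hold 9 is (3,9).
Therefore (3,9) = 9.

9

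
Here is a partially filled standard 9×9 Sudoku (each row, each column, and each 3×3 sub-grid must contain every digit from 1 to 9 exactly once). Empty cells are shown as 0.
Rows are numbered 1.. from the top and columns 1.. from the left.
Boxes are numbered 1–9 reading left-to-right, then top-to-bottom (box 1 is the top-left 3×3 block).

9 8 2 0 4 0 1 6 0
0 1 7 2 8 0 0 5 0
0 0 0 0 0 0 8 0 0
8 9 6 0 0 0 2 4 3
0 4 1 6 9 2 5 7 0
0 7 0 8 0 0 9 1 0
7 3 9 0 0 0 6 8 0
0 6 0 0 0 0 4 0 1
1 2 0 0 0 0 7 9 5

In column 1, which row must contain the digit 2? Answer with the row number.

Consider where 2 can go in column 1.
row 2, column 1 is out (row 2 already has a 2).
row 3, column 1 is out (box 1 already has a 2).
row 5, column 1 is out (row 5 already has a 2).
row 8, column 1 is out (box 7 already has a 2).
So the only cell in column 1 that can hold 2 is row 6, column 1.
That is row 6.

6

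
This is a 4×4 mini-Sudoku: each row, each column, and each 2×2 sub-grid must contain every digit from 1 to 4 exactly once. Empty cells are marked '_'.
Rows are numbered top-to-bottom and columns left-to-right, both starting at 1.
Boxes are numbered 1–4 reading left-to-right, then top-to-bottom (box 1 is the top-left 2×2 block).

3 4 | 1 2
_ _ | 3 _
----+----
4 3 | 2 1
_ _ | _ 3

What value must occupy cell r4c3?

4

Row 4 already contains {3}.
Column 3 already contains {1, 2, 3}.
Its 2×2 block (box 4) already contains {1, 2, 3}.
The only value from 1–4 not eliminated is 4, so r4c3 = 4.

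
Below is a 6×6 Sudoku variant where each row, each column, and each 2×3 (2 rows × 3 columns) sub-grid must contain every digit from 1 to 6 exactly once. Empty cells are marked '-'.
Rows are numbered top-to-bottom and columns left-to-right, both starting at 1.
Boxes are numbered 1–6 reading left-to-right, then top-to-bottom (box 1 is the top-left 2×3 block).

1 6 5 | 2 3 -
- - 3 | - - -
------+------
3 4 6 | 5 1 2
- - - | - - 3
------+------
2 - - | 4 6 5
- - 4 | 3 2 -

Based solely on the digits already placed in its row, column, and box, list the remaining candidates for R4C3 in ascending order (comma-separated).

1,2

Row 4 already contains {3}.
Column 3 already contains {3, 4, 5, 6}.
Its 2×3 block (box 3) already contains {3, 4, 6}.
Removing those from 1–6 leaves {1, 2} as the candidates for R4C3.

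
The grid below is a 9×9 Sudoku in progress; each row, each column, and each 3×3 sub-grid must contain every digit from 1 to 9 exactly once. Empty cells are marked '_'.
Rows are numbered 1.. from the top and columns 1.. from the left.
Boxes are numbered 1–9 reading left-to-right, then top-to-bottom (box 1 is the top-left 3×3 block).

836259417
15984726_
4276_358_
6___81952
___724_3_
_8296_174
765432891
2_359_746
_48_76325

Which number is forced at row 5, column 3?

Row 5 already contains {2, 3, 4, 7}.
Column 3 already contains {2, 3, 5, 6, 7, 8, 9}.
Its 3×3 block (box 4) already contains {2, 6, 8}.
The only value from 1–9 not eliminated is 1, so row 5, column 3 = 1.

1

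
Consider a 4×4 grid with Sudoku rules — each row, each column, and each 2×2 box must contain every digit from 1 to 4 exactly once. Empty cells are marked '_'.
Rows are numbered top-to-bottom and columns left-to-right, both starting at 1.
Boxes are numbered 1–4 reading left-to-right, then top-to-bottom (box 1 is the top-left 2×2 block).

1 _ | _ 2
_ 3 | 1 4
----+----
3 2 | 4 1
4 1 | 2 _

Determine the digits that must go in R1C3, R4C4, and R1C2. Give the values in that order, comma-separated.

3,3,4

For R1C3:
  Row 1 already contains {1, 2}.
  Column 3 already contains {1, 2, 4}.
  Its 2×2 block (box 2) already contains {1, 2, 4}.
  The only value from 1–4 not eliminated is 3, so R1C3 = 3.
For R4C4:
  Row 4 already contains {1, 2, 4}.
  Column 4 already contains {1, 2, 4}.
  Its 2×2 block (box 4) already contains {1, 2, 4}.
  The only value from 1–4 not eliminated is 3, so R4C4 = 3.
For R1C2:
  Row 1 already contains {1, 2}.
  Column 2 already contains {1, 2, 3}.
  Its 2×2 block (box 1) already contains {1, 3}.
  The only value from 1–4 not eliminated is 4, so R1C2 = 4.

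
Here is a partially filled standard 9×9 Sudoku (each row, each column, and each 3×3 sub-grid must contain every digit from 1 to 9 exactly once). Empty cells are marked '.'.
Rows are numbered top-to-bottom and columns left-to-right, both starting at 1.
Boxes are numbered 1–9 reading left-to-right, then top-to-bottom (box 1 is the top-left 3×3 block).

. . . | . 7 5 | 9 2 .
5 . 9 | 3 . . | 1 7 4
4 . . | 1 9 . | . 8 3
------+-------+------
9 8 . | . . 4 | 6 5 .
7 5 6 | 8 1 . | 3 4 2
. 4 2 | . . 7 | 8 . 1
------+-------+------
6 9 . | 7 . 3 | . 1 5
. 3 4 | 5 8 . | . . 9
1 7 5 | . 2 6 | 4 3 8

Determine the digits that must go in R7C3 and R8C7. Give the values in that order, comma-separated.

For R7C3:
  Row 7 already contains {1, 3, 5, 6, 7, 9}.
  Column 3 already contains {2, 4, 5, 6, 9}.
  Its 3×3 block (box 7) already contains {1, 3, 4, 5, 6, 7, 9}.
  The only value from 1–9 not eliminated is 8, so R7C3 = 8.
For R8C7:
  Consider where 7 can go in column 7.
  R3C7 is out (box 3 already has a 7).
  R7C7 is out (row 7 already has a 7).
  So the only cell in column 7 that can hold 7 is R8C7.
  So R8C7 = 7.

8,7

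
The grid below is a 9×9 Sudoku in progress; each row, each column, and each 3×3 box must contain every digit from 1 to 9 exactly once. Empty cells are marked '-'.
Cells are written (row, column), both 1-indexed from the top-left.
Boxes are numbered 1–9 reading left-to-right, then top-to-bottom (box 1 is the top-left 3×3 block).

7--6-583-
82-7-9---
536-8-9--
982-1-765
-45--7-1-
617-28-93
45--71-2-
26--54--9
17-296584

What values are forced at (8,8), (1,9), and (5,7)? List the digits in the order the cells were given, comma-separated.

For (8,8):
  Row 8 already contains {2, 4, 5, 6, 9}.
  Column 8 already contains {1, 2, 3, 6, 8, 9}.
  Its 3×3 block (box 9) already contains {2, 4, 5, 8, 9}.
  The only value from 1–9 not eliminated is 7, so (8,8) = 7.
For (1,9):
  Consider where 2 can go in row 1.
  (1,2) is out (column 2 already has a 2).
  (1,3) is out (column 3 already has a 2).
  (1,5) is out (column 5 already has a 2).
  So the only cell in row 1 that can hold 2 is (1,9).
  So (1,9) = 2.
For (5,7):
  Row 5 already contains {1, 4, 5, 7}.
  Column 7 already contains {5, 7, 8, 9}.
  Its 3×3 block (box 6) already contains {1, 3, 5, 6, 7, 9}.
  The only value from 1–9 not eliminated is 2, so (5,7) = 2.

7,2,2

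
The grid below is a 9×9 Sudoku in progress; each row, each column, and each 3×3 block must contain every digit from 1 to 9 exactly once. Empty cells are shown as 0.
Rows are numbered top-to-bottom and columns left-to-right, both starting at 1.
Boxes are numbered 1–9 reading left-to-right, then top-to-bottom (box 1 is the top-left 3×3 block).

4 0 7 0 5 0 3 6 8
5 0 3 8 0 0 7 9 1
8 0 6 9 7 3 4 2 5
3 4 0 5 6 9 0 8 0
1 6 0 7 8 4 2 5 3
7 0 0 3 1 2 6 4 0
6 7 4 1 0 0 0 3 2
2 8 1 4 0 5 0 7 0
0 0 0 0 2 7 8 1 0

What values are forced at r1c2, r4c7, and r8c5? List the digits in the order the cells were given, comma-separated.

For r1c2:
  Consider where 9 can go in box 1.
  r2c2 is out (row 2 already has a 9).
  r3c2 is out (row 3 already has a 9).
  So the only cell in box 1 that can hold 9 is r1c2.
  So r1c2 = 9.
For r4c7:
  Row 4 already contains {3, 4, 5, 6, 8, 9}.
  Column 7 already contains {2, 3, 4, 6, 7, 8}.
  Its 3×3 block (box 6) already contains {2, 3, 4, 5, 6, 8}.
  The only value from 1–9 not eliminated is 1, so r4c7 = 1.
For r8c5:
  Consider where 3 can go in box 8.
  r7c5 is out (row 7 already has a 3).
  r7c6 is out (row 7 already has a 3).
  r9c4 is out (column 4 already has a 3).
  So the only cell in box 8 that can hold 3 is r8c5.
  So r8c5 = 3.

9,1,3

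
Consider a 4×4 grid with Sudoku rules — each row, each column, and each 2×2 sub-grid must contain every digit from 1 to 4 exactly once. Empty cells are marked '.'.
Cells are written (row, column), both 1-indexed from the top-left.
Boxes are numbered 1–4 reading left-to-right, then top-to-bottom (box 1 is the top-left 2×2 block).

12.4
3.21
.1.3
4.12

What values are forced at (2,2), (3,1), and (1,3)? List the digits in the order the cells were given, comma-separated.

4,2,3

For (2,2):
  Row 2 already contains {1, 2, 3}.
  Column 2 already contains {1, 2}.
  Its 2×2 block (box 1) already contains {1, 2, 3}.
  The only value from 1–4 not eliminated is 4, so (2,2) = 4.
For (3,1):
  Row 3 already contains {1, 3}.
  Column 1 already contains {1, 3, 4}.
  Its 2×2 block (box 3) already contains {1, 4}.
  The only value from 1–4 not eliminated is 2, so (3,1) = 2.
For (1,3):
  Row 1 already contains {1, 2, 4}.
  Column 3 already contains {1, 2}.
  Its 2×2 block (box 2) already contains {1, 2, 4}.
  The only value from 1–4 not eliminated is 3, so (1,3) = 3.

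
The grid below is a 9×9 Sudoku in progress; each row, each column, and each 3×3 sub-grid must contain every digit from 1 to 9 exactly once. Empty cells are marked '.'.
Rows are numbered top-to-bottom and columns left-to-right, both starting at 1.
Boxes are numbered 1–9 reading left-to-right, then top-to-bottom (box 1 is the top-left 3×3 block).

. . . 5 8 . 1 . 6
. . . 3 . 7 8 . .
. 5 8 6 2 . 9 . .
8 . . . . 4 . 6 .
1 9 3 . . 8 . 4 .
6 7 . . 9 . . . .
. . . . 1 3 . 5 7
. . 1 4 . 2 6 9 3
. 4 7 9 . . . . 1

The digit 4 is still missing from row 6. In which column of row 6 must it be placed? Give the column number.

Consider where 4 can go in row 6.
r6c4 is out (column 4 already has a 4).
r6c6 is out (column 6 already has a 4).
r6c7 is out (box 6 already has a 4).
r6c8 is out (column 8 already has a 4).
r6c9 is out (box 6 already has a 4).
So the only cell in row 6 that can hold 4 is r6c3.
That is column 3.

3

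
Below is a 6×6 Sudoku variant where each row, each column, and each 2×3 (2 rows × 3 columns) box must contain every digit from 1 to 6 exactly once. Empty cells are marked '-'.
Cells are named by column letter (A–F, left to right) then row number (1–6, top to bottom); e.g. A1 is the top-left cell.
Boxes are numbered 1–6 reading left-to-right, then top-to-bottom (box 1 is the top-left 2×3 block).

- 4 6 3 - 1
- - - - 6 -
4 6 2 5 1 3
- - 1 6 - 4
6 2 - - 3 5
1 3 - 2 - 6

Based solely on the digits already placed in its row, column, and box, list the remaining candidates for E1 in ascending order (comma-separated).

2,5

Row 1 already contains {1, 3, 4, 6}.
Column E already contains {1, 3, 6}.
Its 2×3 block (box 2) already contains {1, 3, 6}.
Removing those from 1–6 leaves {2, 5} as the candidates for E1.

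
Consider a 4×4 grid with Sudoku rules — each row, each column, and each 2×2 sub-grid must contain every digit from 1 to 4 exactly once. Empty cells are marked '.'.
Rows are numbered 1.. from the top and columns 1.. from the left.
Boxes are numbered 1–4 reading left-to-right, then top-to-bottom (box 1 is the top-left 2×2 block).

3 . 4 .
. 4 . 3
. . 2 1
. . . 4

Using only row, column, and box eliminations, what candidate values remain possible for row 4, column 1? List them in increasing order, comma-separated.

1,2

Row 4 already contains {4}.
Column 1 already contains {3}.
Its 2×2 block (box 3) already contains {}.
Removing those from 1–4 leaves {1, 2} as the candidates for row 4, column 1.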